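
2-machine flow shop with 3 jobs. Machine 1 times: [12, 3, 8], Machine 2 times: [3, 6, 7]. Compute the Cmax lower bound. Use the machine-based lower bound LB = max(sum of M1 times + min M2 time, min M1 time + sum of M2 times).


LB1 = sum(M1 times) + min(M2 times) = 23 + 3 = 26
LB2 = min(M1 times) + sum(M2 times) = 3 + 16 = 19
Lower bound = max(LB1, LB2) = max(26, 19) = 26

26


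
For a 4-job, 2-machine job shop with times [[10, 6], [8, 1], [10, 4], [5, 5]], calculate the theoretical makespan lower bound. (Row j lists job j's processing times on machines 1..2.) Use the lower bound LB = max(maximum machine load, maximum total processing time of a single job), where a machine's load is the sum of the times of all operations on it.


Machine loads:
  Machine 1: 10 + 8 + 10 + 5 = 33
  Machine 2: 6 + 1 + 4 + 5 = 16
Max machine load = 33
Job totals:
  Job 1: 16
  Job 2: 9
  Job 3: 14
  Job 4: 10
Max job total = 16
Lower bound = max(33, 16) = 33

33


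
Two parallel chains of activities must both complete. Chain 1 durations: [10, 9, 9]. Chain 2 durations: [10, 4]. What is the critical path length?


Path A total = 10 + 9 + 9 = 28
Path B total = 10 + 4 = 14
Critical path = longest path = max(28, 14) = 28

28


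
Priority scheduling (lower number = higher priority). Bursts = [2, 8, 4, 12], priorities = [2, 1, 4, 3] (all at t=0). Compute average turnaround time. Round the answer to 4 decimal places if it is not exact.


Sort by priority (ascending = highest first):
Order: [(1, 8), (2, 2), (3, 12), (4, 4)]
Completion times:
  Priority 1, burst=8, C=8
  Priority 2, burst=2, C=10
  Priority 3, burst=12, C=22
  Priority 4, burst=4, C=26
Average turnaround = 66/4 = 16.5

16.5


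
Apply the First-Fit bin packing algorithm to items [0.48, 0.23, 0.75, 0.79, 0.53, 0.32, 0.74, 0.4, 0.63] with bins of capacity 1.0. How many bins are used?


Place items sequentially using First-Fit:
  Item 0.48 -> new Bin 1
  Item 0.23 -> Bin 1 (now 0.71)
  Item 0.75 -> new Bin 2
  Item 0.79 -> new Bin 3
  Item 0.53 -> new Bin 4
  Item 0.32 -> Bin 4 (now 0.85)
  Item 0.74 -> new Bin 5
  Item 0.4 -> new Bin 6
  Item 0.63 -> new Bin 7
Total bins used = 7

7


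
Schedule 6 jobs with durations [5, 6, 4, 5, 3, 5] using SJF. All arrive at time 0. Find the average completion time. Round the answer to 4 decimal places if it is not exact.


SJF order (ascending): [3, 4, 5, 5, 5, 6]
Completion times:
  Job 1: burst=3, C=3
  Job 2: burst=4, C=7
  Job 3: burst=5, C=12
  Job 4: burst=5, C=17
  Job 5: burst=5, C=22
  Job 6: burst=6, C=28
Average completion = 89/6 = 14.8333

14.8333


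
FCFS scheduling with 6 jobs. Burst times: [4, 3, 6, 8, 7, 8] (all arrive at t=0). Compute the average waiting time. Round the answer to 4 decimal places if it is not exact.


FCFS order (as given): [4, 3, 6, 8, 7, 8]
Waiting times:
  Job 1: wait = 0
  Job 2: wait = 4
  Job 3: wait = 7
  Job 4: wait = 13
  Job 5: wait = 21
  Job 6: wait = 28
Sum of waiting times = 73
Average waiting time = 73/6 = 12.1667

12.1667


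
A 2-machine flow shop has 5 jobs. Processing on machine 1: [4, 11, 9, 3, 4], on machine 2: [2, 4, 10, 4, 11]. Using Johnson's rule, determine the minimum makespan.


Apply Johnson's rule:
  Group 1 (a <= b): [(4, 3, 4), (5, 4, 11), (3, 9, 10)]
  Group 2 (a > b): [(2, 11, 4), (1, 4, 2)]
Optimal job order: [4, 5, 3, 2, 1]
Schedule:
  Job 4: M1 done at 3, M2 done at 7
  Job 5: M1 done at 7, M2 done at 18
  Job 3: M1 done at 16, M2 done at 28
  Job 2: M1 done at 27, M2 done at 32
  Job 1: M1 done at 31, M2 done at 34
Makespan = 34

34


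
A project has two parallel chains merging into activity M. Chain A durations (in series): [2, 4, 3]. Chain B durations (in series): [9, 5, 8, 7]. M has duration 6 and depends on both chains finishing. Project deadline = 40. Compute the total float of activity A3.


Forward pass: ES(A3) = sum of predecessors on chain A = 6
EF = ES + duration = 6 + 3 = 9
Backward pass: LF(M) = deadline = 40; LS(M) = 40 - 6 = 34
LF(A3) = LS(M) - sum(successors on chain A) = 34 - 0 = 34
LS = LF - duration = 34 - 3 = 31
Total float = LS - ES = 31 - 6 = 25

25


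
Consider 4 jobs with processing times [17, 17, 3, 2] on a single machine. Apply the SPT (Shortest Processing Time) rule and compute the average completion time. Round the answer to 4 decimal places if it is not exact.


Sort jobs by processing time (SPT order): [2, 3, 17, 17]
Compute completion times sequentially:
  Job 1: processing = 2, completes at 2
  Job 2: processing = 3, completes at 5
  Job 3: processing = 17, completes at 22
  Job 4: processing = 17, completes at 39
Sum of completion times = 68
Average completion time = 68/4 = 17.0

17.0


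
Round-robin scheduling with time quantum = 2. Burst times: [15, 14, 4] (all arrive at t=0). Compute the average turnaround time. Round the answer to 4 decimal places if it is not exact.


Time quantum = 2
Execution trace:
  J1 runs 2 units, time = 2
  J2 runs 2 units, time = 4
  J3 runs 2 units, time = 6
  J1 runs 2 units, time = 8
  J2 runs 2 units, time = 10
  J3 runs 2 units, time = 12
  J1 runs 2 units, time = 14
  J2 runs 2 units, time = 16
  J1 runs 2 units, time = 18
  J2 runs 2 units, time = 20
  J1 runs 2 units, time = 22
  J2 runs 2 units, time = 24
  J1 runs 2 units, time = 26
  J2 runs 2 units, time = 28
  J1 runs 2 units, time = 30
  J2 runs 2 units, time = 32
  J1 runs 1 units, time = 33
Finish times: [33, 32, 12]
Average turnaround = 77/3 = 25.6667

25.6667


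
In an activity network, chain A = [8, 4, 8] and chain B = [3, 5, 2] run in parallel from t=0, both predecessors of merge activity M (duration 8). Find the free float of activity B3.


ES(B3) = sum of predecessors on chain B = 8
EF(B3) = ES + duration = 8 + 2 = 10
Successor of B3 is M. ES(M) = max(sum(A), sum(B)) = max(20, 10) = 20
Free float = ES(successor) - EF(current) = 20 - 10 = 10

10


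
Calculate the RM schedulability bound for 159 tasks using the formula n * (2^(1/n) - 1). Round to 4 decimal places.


Compute 2^(1/159) = 1.0043689323
Subtract 1: 1.0043689323 - 1 = 0.0043689323
Multiply by n: 159 * 0.0043689323 = 0.6946602357
Round to 4 dp: 0.6947

0.6947


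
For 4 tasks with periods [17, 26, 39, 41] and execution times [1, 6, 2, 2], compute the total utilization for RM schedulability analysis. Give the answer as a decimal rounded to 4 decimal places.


Compute individual utilizations (exact fractions):
  Task 1: C/T = 1/17 (approx. 0.0588)
  Task 2: C/T = 6/26 = 3/13 (approx. 0.2308)
  Task 3: C/T = 2/39 (approx. 0.0513)
  Task 4: C/T = 2/41 (approx. 0.0488)
Total utilization U = 1/17 + 3/13 + 2/39 + 2/41 = 10592/27183
Rounded to 4 decimal places: U = 0.3897
RM (Liu & Layland) bound for 4 tasks = 0.756828; compare with U = 10592/27183 (approx. 0.389655)
U <= bound, so schedulable by RM sufficient condition.

0.3897


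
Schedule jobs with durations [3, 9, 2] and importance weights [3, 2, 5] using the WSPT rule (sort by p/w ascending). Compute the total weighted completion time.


Compute p/w ratios and sort ascending (WSPT): [(2, 5), (3, 3), (9, 2)]
Compute weighted completion times:
  Job (p=2,w=5): C=2, w*C=5*2=10
  Job (p=3,w=3): C=5, w*C=3*5=15
  Job (p=9,w=2): C=14, w*C=2*14=28
Total weighted completion time = 53

53


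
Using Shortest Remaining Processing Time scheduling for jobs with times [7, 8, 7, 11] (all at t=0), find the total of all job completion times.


Since all jobs arrive at t=0, SRPT equals SPT ordering.
SPT order: [7, 7, 8, 11]
Completion times:
  Job 1: p=7, C=7
  Job 2: p=7, C=14
  Job 3: p=8, C=22
  Job 4: p=11, C=33
Total completion time = 7 + 14 + 22 + 33 = 76

76


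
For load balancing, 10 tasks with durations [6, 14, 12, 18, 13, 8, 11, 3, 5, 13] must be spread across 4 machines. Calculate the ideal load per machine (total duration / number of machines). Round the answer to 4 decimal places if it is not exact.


Total processing time = 6 + 14 + 12 + 18 + 13 + 8 + 11 + 3 + 5 + 13 = 103
Number of machines = 4
Ideal balanced load = 103 / 4 = 25.75

25.75


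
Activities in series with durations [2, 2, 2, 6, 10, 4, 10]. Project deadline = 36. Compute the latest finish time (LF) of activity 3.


LF(activity 3) = deadline - sum of successor durations
Successors: activities 4 through 7 with durations [6, 10, 4, 10]
Sum of successor durations = 30
LF = 36 - 30 = 6

6


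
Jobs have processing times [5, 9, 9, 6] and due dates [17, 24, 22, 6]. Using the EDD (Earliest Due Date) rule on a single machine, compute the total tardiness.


Sort by due date (EDD order): [(6, 6), (5, 17), (9, 22), (9, 24)]
Compute completion times and tardiness:
  Job 1: p=6, d=6, C=6, tardiness=max(0,6-6)=0
  Job 2: p=5, d=17, C=11, tardiness=max(0,11-17)=0
  Job 3: p=9, d=22, C=20, tardiness=max(0,20-22)=0
  Job 4: p=9, d=24, C=29, tardiness=max(0,29-24)=5
Total tardiness = 5

5


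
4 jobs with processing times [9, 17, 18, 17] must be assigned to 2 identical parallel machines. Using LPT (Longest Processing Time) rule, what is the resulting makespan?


Sort jobs in decreasing order (LPT): [18, 17, 17, 9]
Assign each job to the least loaded machine:
  Machine 1: jobs [18, 9], load = 27
  Machine 2: jobs [17, 17], load = 34
Makespan = max load = 34

34


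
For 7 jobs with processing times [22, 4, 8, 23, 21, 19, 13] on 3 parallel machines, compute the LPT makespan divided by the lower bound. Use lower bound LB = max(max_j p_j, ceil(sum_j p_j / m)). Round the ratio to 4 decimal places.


LPT order: [23, 22, 21, 19, 13, 8, 4]
Machine loads after assignment: [35, 35, 40]
LPT makespan = 40
Lower bound = max(max_job, ceil(total/3)) = max(23, 37) = 37
Ratio = 40 / 37 = 1.0811

1.0811


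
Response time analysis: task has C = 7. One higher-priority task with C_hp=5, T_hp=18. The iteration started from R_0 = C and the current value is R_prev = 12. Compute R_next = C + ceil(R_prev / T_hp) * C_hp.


R_next = C + ceil(R_prev / T_hp) * C_hp
ceil(12 / 18) = ceil(0.6667) = 1
Interference = 1 * 5 = 5
R_next = 7 + 5 = 12
R_next = R_prev, so the iteration has converged (response time = 12).

12


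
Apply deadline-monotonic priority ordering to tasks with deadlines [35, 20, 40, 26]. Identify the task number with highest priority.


Sort tasks by relative deadline (ascending):
  Task 2: deadline = 20
  Task 4: deadline = 26
  Task 1: deadline = 35
  Task 3: deadline = 40
Priority order (highest first): [2, 4, 1, 3]
Highest priority task = 2

2


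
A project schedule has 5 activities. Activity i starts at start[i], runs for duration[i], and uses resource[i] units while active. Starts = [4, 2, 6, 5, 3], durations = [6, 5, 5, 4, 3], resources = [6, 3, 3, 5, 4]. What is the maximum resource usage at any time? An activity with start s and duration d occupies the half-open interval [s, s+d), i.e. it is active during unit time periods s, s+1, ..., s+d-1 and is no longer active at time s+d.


Each activity i is active on [start_i, start_i + duration_i).
Compute total resource usage per time slot:
  t=0: active resources = [], total = 0
  t=1: active resources = [], total = 0
  t=2: active resources = [3], total = 3
  t=3: active resources = [3, 4], total = 7
  t=4: active resources = [6, 3, 4], total = 13
  t=5: active resources = [6, 3, 5, 4], total = 18
  t=6: active resources = [6, 3, 3, 5], total = 17
  t=7: active resources = [6, 3, 5], total = 14
  t=8: active resources = [6, 3, 5], total = 14
  t=9: active resources = [6, 3], total = 9
  t=10: active resources = [3], total = 3
Peak resource demand = 18

18


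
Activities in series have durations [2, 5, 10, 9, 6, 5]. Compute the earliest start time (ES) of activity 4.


Activity 4 starts after activities 1 through 3 complete.
Predecessor durations: [2, 5, 10]
ES = 2 + 5 + 10 = 17

17


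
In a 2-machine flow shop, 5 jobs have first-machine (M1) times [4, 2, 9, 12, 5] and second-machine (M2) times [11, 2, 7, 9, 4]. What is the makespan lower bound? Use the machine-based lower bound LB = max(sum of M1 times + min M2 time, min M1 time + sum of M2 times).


LB1 = sum(M1 times) + min(M2 times) = 32 + 2 = 34
LB2 = min(M1 times) + sum(M2 times) = 2 + 33 = 35
Lower bound = max(LB1, LB2) = max(34, 35) = 35

35


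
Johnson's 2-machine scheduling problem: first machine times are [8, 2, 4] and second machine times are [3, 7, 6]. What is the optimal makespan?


Apply Johnson's rule:
  Group 1 (a <= b): [(2, 2, 7), (3, 4, 6)]
  Group 2 (a > b): [(1, 8, 3)]
Optimal job order: [2, 3, 1]
Schedule:
  Job 2: M1 done at 2, M2 done at 9
  Job 3: M1 done at 6, M2 done at 15
  Job 1: M1 done at 14, M2 done at 18
Makespan = 18

18


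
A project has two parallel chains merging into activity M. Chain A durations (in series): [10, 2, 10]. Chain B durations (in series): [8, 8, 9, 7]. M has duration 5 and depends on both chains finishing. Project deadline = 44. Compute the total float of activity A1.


Forward pass: ES(A1) = sum of predecessors on chain A = 0
EF = ES + duration = 0 + 10 = 10
Backward pass: LF(M) = deadline = 44; LS(M) = 44 - 5 = 39
LF(A1) = LS(M) - sum(successors on chain A) = 39 - 12 = 27
LS = LF - duration = 27 - 10 = 17
Total float = LS - ES = 17 - 0 = 17

17


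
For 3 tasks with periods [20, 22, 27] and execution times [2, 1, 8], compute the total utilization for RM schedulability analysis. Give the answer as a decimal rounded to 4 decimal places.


Compute individual utilizations (exact fractions):
  Task 1: C/T = 2/20 = 1/10 (approx. 0.1)
  Task 2: C/T = 1/22 (approx. 0.0455)
  Task 3: C/T = 8/27 (approx. 0.2963)
Total utilization U = 1/10 + 1/22 + 8/27 = 656/1485
Rounded to 4 decimal places: U = 0.4418
RM (Liu & Layland) bound for 3 tasks = 0.779763; compare with U = 656/1485 (approx. 0.441751)
U <= bound, so schedulable by RM sufficient condition.

0.4418


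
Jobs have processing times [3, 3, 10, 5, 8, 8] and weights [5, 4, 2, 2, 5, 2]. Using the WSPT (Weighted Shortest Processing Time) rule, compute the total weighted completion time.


Compute p/w ratios and sort ascending (WSPT): [(3, 5), (3, 4), (8, 5), (5, 2), (8, 2), (10, 2)]
Compute weighted completion times:
  Job (p=3,w=5): C=3, w*C=5*3=15
  Job (p=3,w=4): C=6, w*C=4*6=24
  Job (p=8,w=5): C=14, w*C=5*14=70
  Job (p=5,w=2): C=19, w*C=2*19=38
  Job (p=8,w=2): C=27, w*C=2*27=54
  Job (p=10,w=2): C=37, w*C=2*37=74
Total weighted completion time = 275

275


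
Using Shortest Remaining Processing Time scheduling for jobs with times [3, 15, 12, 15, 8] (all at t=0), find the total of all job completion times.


Since all jobs arrive at t=0, SRPT equals SPT ordering.
SPT order: [3, 8, 12, 15, 15]
Completion times:
  Job 1: p=3, C=3
  Job 2: p=8, C=11
  Job 3: p=12, C=23
  Job 4: p=15, C=38
  Job 5: p=15, C=53
Total completion time = 3 + 11 + 23 + 38 + 53 = 128

128


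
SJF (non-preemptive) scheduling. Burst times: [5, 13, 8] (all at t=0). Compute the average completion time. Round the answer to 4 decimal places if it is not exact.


SJF order (ascending): [5, 8, 13]
Completion times:
  Job 1: burst=5, C=5
  Job 2: burst=8, C=13
  Job 3: burst=13, C=26
Average completion = 44/3 = 14.6667

14.6667


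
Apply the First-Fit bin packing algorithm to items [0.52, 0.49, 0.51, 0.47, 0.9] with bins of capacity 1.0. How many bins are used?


Place items sequentially using First-Fit:
  Item 0.52 -> new Bin 1
  Item 0.49 -> new Bin 2
  Item 0.51 -> Bin 2 (now 1.0)
  Item 0.47 -> Bin 1 (now 0.99)
  Item 0.9 -> new Bin 3
Total bins used = 3

3


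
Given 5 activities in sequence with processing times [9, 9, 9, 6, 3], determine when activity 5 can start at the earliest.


Activity 5 starts after activities 1 through 4 complete.
Predecessor durations: [9, 9, 9, 6]
ES = 9 + 9 + 9 + 6 = 33

33


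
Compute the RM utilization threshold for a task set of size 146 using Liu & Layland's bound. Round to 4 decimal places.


Compute 2^(1/146) = 1.0047588711
Subtract 1: 1.0047588711 - 1 = 0.0047588711
Multiply by n: 146 * 0.0047588711 = 0.6947951806
Round to 4 dp: 0.6948

0.6948


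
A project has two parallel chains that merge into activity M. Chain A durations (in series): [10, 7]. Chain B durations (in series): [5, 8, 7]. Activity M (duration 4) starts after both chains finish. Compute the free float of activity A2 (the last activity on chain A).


ES(A2) = sum of predecessors on chain A = 10
EF(A2) = ES + duration = 10 + 7 = 17
Successor of A2 is M. ES(M) = max(sum(A), sum(B)) = max(17, 20) = 20
Free float = ES(successor) - EF(current) = 20 - 17 = 3

3


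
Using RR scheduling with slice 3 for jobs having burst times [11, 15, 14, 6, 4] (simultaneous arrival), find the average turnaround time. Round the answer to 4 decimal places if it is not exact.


Time quantum = 3
Execution trace:
  J1 runs 3 units, time = 3
  J2 runs 3 units, time = 6
  J3 runs 3 units, time = 9
  J4 runs 3 units, time = 12
  J5 runs 3 units, time = 15
  J1 runs 3 units, time = 18
  J2 runs 3 units, time = 21
  J3 runs 3 units, time = 24
  J4 runs 3 units, time = 27
  J5 runs 1 units, time = 28
  J1 runs 3 units, time = 31
  J2 runs 3 units, time = 34
  J3 runs 3 units, time = 37
  J1 runs 2 units, time = 39
  J2 runs 3 units, time = 42
  J3 runs 3 units, time = 45
  J2 runs 3 units, time = 48
  J3 runs 2 units, time = 50
Finish times: [39, 48, 50, 27, 28]
Average turnaround = 192/5 = 38.4

38.4


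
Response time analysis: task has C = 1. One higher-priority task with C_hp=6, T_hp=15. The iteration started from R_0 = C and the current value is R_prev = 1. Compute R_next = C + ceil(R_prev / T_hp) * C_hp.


R_next = C + ceil(R_prev / T_hp) * C_hp
ceil(1 / 15) = ceil(0.0667) = 1
Interference = 1 * 6 = 6
R_next = 1 + 6 = 7

7


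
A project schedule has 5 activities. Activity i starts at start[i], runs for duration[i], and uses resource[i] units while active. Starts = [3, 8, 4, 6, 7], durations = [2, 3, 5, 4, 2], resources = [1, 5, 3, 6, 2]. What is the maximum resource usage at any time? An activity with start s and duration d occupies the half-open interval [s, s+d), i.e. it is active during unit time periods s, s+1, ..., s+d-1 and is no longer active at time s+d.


Each activity i is active on [start_i, start_i + duration_i).
Compute total resource usage per time slot:
  t=0: active resources = [], total = 0
  t=1: active resources = [], total = 0
  t=2: active resources = [], total = 0
  t=3: active resources = [1], total = 1
  t=4: active resources = [1, 3], total = 4
  t=5: active resources = [3], total = 3
  t=6: active resources = [3, 6], total = 9
  t=7: active resources = [3, 6, 2], total = 11
  t=8: active resources = [5, 3, 6, 2], total = 16
  t=9: active resources = [5, 6], total = 11
  t=10: active resources = [5], total = 5
Peak resource demand = 16

16


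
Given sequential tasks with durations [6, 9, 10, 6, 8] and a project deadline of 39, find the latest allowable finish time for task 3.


LF(activity 3) = deadline - sum of successor durations
Successors: activities 4 through 5 with durations [6, 8]
Sum of successor durations = 14
LF = 39 - 14 = 25

25


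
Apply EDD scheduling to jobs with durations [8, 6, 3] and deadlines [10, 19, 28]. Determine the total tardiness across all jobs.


Sort by due date (EDD order): [(8, 10), (6, 19), (3, 28)]
Compute completion times and tardiness:
  Job 1: p=8, d=10, C=8, tardiness=max(0,8-10)=0
  Job 2: p=6, d=19, C=14, tardiness=max(0,14-19)=0
  Job 3: p=3, d=28, C=17, tardiness=max(0,17-28)=0
Total tardiness = 0

0


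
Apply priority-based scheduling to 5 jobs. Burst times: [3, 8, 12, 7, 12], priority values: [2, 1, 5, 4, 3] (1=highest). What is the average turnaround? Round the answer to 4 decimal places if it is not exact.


Sort by priority (ascending = highest first):
Order: [(1, 8), (2, 3), (3, 12), (4, 7), (5, 12)]
Completion times:
  Priority 1, burst=8, C=8
  Priority 2, burst=3, C=11
  Priority 3, burst=12, C=23
  Priority 4, burst=7, C=30
  Priority 5, burst=12, C=42
Average turnaround = 114/5 = 22.8

22.8


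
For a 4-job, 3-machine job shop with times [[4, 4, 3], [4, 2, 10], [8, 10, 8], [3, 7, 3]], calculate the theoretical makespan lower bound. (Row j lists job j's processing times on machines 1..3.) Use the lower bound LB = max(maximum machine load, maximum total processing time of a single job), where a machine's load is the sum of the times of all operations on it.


Machine loads:
  Machine 1: 4 + 4 + 8 + 3 = 19
  Machine 2: 4 + 2 + 10 + 7 = 23
  Machine 3: 3 + 10 + 8 + 3 = 24
Max machine load = 24
Job totals:
  Job 1: 11
  Job 2: 16
  Job 3: 26
  Job 4: 13
Max job total = 26
Lower bound = max(24, 26) = 26

26


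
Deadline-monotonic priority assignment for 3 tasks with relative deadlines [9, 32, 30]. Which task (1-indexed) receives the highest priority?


Sort tasks by relative deadline (ascending):
  Task 1: deadline = 9
  Task 3: deadline = 30
  Task 2: deadline = 32
Priority order (highest first): [1, 3, 2]
Highest priority task = 1

1


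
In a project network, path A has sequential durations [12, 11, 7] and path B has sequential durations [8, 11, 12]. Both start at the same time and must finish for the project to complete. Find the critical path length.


Path A total = 12 + 11 + 7 = 30
Path B total = 8 + 11 + 12 = 31
Critical path = longest path = max(30, 31) = 31

31


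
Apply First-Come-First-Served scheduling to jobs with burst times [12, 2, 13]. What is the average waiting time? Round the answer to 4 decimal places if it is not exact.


FCFS order (as given): [12, 2, 13]
Waiting times:
  Job 1: wait = 0
  Job 2: wait = 12
  Job 3: wait = 14
Sum of waiting times = 26
Average waiting time = 26/3 = 8.6667

8.6667


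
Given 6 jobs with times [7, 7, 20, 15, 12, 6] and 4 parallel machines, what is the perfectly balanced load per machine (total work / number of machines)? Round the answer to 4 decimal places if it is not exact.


Total processing time = 7 + 7 + 20 + 15 + 12 + 6 = 67
Number of machines = 4
Ideal balanced load = 67 / 4 = 16.75

16.75


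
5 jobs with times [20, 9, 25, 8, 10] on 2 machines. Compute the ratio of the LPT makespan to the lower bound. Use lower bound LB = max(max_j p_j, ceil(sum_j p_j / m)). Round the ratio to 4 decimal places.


LPT order: [25, 20, 10, 9, 8]
Machine loads after assignment: [34, 38]
LPT makespan = 38
Lower bound = max(max_job, ceil(total/2)) = max(25, 36) = 36
Ratio = 38 / 36 = 1.0556

1.0556


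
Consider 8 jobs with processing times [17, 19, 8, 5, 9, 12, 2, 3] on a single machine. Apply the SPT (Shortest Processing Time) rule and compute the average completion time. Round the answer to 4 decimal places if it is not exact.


Sort jobs by processing time (SPT order): [2, 3, 5, 8, 9, 12, 17, 19]
Compute completion times sequentially:
  Job 1: processing = 2, completes at 2
  Job 2: processing = 3, completes at 5
  Job 3: processing = 5, completes at 10
  Job 4: processing = 8, completes at 18
  Job 5: processing = 9, completes at 27
  Job 6: processing = 12, completes at 39
  Job 7: processing = 17, completes at 56
  Job 8: processing = 19, completes at 75
Sum of completion times = 232
Average completion time = 232/8 = 29.0

29.0


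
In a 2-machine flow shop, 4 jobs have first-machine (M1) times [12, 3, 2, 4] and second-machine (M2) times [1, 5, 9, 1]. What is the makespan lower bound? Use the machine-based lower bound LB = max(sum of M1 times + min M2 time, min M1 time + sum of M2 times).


LB1 = sum(M1 times) + min(M2 times) = 21 + 1 = 22
LB2 = min(M1 times) + sum(M2 times) = 2 + 16 = 18
Lower bound = max(LB1, LB2) = max(22, 18) = 22

22


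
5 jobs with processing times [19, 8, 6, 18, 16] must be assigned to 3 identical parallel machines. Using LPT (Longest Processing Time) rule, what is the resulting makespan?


Sort jobs in decreasing order (LPT): [19, 18, 16, 8, 6]
Assign each job to the least loaded machine:
  Machine 1: jobs [19], load = 19
  Machine 2: jobs [18, 6], load = 24
  Machine 3: jobs [16, 8], load = 24
Makespan = max load = 24

24


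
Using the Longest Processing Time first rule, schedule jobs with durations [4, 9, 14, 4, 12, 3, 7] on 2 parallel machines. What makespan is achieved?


Sort jobs in decreasing order (LPT): [14, 12, 9, 7, 4, 4, 3]
Assign each job to the least loaded machine:
  Machine 1: jobs [14, 7, 4, 3], load = 28
  Machine 2: jobs [12, 9, 4], load = 25
Makespan = max load = 28

28


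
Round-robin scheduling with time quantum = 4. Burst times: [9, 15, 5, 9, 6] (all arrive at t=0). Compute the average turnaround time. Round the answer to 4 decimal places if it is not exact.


Time quantum = 4
Execution trace:
  J1 runs 4 units, time = 4
  J2 runs 4 units, time = 8
  J3 runs 4 units, time = 12
  J4 runs 4 units, time = 16
  J5 runs 4 units, time = 20
  J1 runs 4 units, time = 24
  J2 runs 4 units, time = 28
  J3 runs 1 units, time = 29
  J4 runs 4 units, time = 33
  J5 runs 2 units, time = 35
  J1 runs 1 units, time = 36
  J2 runs 4 units, time = 40
  J4 runs 1 units, time = 41
  J2 runs 3 units, time = 44
Finish times: [36, 44, 29, 41, 35]
Average turnaround = 185/5 = 37.0

37.0


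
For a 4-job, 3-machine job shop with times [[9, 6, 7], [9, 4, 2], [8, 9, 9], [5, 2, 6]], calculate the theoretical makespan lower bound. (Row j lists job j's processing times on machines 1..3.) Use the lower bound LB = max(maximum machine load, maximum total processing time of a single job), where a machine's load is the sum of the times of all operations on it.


Machine loads:
  Machine 1: 9 + 9 + 8 + 5 = 31
  Machine 2: 6 + 4 + 9 + 2 = 21
  Machine 3: 7 + 2 + 9 + 6 = 24
Max machine load = 31
Job totals:
  Job 1: 22
  Job 2: 15
  Job 3: 26
  Job 4: 13
Max job total = 26
Lower bound = max(31, 26) = 31

31


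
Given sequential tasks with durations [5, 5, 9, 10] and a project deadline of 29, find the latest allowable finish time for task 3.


LF(activity 3) = deadline - sum of successor durations
Successors: activities 4 through 4 with durations [10]
Sum of successor durations = 10
LF = 29 - 10 = 19

19


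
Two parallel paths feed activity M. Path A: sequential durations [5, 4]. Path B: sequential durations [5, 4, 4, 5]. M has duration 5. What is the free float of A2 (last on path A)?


ES(A2) = sum of predecessors on chain A = 5
EF(A2) = ES + duration = 5 + 4 = 9
Successor of A2 is M. ES(M) = max(sum(A), sum(B)) = max(9, 18) = 18
Free float = ES(successor) - EF(current) = 18 - 9 = 9

9


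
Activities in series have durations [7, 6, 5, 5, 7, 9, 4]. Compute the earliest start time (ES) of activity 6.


Activity 6 starts after activities 1 through 5 complete.
Predecessor durations: [7, 6, 5, 5, 7]
ES = 7 + 6 + 5 + 5 + 7 = 30

30


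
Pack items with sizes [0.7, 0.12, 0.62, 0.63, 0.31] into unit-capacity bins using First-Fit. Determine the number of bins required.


Place items sequentially using First-Fit:
  Item 0.7 -> new Bin 1
  Item 0.12 -> Bin 1 (now 0.82)
  Item 0.62 -> new Bin 2
  Item 0.63 -> new Bin 3
  Item 0.31 -> Bin 2 (now 0.93)
Total bins used = 3

3


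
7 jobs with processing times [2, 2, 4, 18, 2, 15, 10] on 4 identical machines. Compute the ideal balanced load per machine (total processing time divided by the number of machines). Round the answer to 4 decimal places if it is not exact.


Total processing time = 2 + 2 + 4 + 18 + 2 + 15 + 10 = 53
Number of machines = 4
Ideal balanced load = 53 / 4 = 13.25

13.25


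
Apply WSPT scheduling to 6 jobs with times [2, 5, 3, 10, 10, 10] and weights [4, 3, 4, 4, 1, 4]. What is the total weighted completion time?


Compute p/w ratios and sort ascending (WSPT): [(2, 4), (3, 4), (5, 3), (10, 4), (10, 4), (10, 1)]
Compute weighted completion times:
  Job (p=2,w=4): C=2, w*C=4*2=8
  Job (p=3,w=4): C=5, w*C=4*5=20
  Job (p=5,w=3): C=10, w*C=3*10=30
  Job (p=10,w=4): C=20, w*C=4*20=80
  Job (p=10,w=4): C=30, w*C=4*30=120
  Job (p=10,w=1): C=40, w*C=1*40=40
Total weighted completion time = 298

298


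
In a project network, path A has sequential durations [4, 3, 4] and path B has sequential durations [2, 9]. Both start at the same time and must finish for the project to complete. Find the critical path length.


Path A total = 4 + 3 + 4 = 11
Path B total = 2 + 9 = 11
Critical path = longest path = max(11, 11) = 11

11


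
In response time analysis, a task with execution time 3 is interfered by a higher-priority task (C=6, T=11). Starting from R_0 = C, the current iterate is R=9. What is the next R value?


R_next = C + ceil(R_prev / T_hp) * C_hp
ceil(9 / 11) = ceil(0.8182) = 1
Interference = 1 * 6 = 6
R_next = 3 + 6 = 9
R_next = R_prev, so the iteration has converged (response time = 9).

9


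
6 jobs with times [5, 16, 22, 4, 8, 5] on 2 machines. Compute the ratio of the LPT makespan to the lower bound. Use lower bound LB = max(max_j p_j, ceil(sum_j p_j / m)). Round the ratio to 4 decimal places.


LPT order: [22, 16, 8, 5, 5, 4]
Machine loads after assignment: [31, 29]
LPT makespan = 31
Lower bound = max(max_job, ceil(total/2)) = max(22, 30) = 30
Ratio = 31 / 30 = 1.0333

1.0333


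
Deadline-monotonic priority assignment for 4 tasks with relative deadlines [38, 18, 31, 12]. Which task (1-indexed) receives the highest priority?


Sort tasks by relative deadline (ascending):
  Task 4: deadline = 12
  Task 2: deadline = 18
  Task 3: deadline = 31
  Task 1: deadline = 38
Priority order (highest first): [4, 2, 3, 1]
Highest priority task = 4

4


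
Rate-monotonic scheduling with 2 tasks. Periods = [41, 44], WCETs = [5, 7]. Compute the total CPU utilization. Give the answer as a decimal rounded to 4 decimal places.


Compute individual utilizations (exact fractions):
  Task 1: C/T = 5/41 (approx. 0.122)
  Task 2: C/T = 7/44 (approx. 0.1591)
Total utilization U = 5/41 + 7/44 = 507/1804
Rounded to 4 decimal places: U = 0.2810
RM (Liu & Layland) bound for 2 tasks = 0.828427; compare with U = 507/1804 (approx. 0.281042)
U <= bound, so schedulable by RM sufficient condition.

0.2810


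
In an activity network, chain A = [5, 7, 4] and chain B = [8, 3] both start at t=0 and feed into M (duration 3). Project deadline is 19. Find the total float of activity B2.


Forward pass: ES(B2) = sum of predecessors on chain B = 8
EF = ES + duration = 8 + 3 = 11
Backward pass: LF(M) = deadline = 19; LS(M) = 19 - 3 = 16
LF(B2) = LS(M) - sum(successors on chain B) = 16 - 0 = 16
LS = LF - duration = 16 - 3 = 13
Total float = LS - ES = 13 - 8 = 5

5


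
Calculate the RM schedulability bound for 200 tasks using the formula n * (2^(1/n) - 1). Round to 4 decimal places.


Compute 2^(1/200) = 1.0034717485
Subtract 1: 1.0034717485 - 1 = 0.0034717485
Multiply by n: 200 * 0.0034717485 = 0.6943497000
Round to 4 dp: 0.6943

0.6943


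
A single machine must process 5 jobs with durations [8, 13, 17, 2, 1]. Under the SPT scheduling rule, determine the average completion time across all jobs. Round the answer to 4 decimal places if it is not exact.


Sort jobs by processing time (SPT order): [1, 2, 8, 13, 17]
Compute completion times sequentially:
  Job 1: processing = 1, completes at 1
  Job 2: processing = 2, completes at 3
  Job 3: processing = 8, completes at 11
  Job 4: processing = 13, completes at 24
  Job 5: processing = 17, completes at 41
Sum of completion times = 80
Average completion time = 80/5 = 16.0

16.0


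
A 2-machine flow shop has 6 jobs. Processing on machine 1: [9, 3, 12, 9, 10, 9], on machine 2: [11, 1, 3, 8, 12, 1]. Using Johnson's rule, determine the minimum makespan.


Apply Johnson's rule:
  Group 1 (a <= b): [(1, 9, 11), (5, 10, 12)]
  Group 2 (a > b): [(4, 9, 8), (3, 12, 3), (2, 3, 1), (6, 9, 1)]
Optimal job order: [1, 5, 4, 3, 2, 6]
Schedule:
  Job 1: M1 done at 9, M2 done at 20
  Job 5: M1 done at 19, M2 done at 32
  Job 4: M1 done at 28, M2 done at 40
  Job 3: M1 done at 40, M2 done at 43
  Job 2: M1 done at 43, M2 done at 44
  Job 6: M1 done at 52, M2 done at 53
Makespan = 53

53


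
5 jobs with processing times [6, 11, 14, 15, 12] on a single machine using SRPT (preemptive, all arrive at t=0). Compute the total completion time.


Since all jobs arrive at t=0, SRPT equals SPT ordering.
SPT order: [6, 11, 12, 14, 15]
Completion times:
  Job 1: p=6, C=6
  Job 2: p=11, C=17
  Job 3: p=12, C=29
  Job 4: p=14, C=43
  Job 5: p=15, C=58
Total completion time = 6 + 17 + 29 + 43 + 58 = 153

153


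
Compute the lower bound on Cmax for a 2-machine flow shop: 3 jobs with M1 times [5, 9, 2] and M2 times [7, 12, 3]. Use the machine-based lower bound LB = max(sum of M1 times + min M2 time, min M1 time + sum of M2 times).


LB1 = sum(M1 times) + min(M2 times) = 16 + 3 = 19
LB2 = min(M1 times) + sum(M2 times) = 2 + 22 = 24
Lower bound = max(LB1, LB2) = max(19, 24) = 24

24


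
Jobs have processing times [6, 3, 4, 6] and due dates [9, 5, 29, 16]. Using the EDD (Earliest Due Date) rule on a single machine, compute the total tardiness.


Sort by due date (EDD order): [(3, 5), (6, 9), (6, 16), (4, 29)]
Compute completion times and tardiness:
  Job 1: p=3, d=5, C=3, tardiness=max(0,3-5)=0
  Job 2: p=6, d=9, C=9, tardiness=max(0,9-9)=0
  Job 3: p=6, d=16, C=15, tardiness=max(0,15-16)=0
  Job 4: p=4, d=29, C=19, tardiness=max(0,19-29)=0
Total tardiness = 0

0


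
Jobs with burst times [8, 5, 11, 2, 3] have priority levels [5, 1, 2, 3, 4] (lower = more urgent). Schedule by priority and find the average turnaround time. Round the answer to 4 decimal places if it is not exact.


Sort by priority (ascending = highest first):
Order: [(1, 5), (2, 11), (3, 2), (4, 3), (5, 8)]
Completion times:
  Priority 1, burst=5, C=5
  Priority 2, burst=11, C=16
  Priority 3, burst=2, C=18
  Priority 4, burst=3, C=21
  Priority 5, burst=8, C=29
Average turnaround = 89/5 = 17.8

17.8


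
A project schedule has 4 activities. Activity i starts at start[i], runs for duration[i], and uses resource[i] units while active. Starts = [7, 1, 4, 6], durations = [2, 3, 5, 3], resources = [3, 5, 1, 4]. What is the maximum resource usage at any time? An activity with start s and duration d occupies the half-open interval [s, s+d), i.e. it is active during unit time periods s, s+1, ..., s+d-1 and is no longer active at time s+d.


Each activity i is active on [start_i, start_i + duration_i).
Compute total resource usage per time slot:
  t=0: active resources = [], total = 0
  t=1: active resources = [5], total = 5
  t=2: active resources = [5], total = 5
  t=3: active resources = [5], total = 5
  t=4: active resources = [1], total = 1
  t=5: active resources = [1], total = 1
  t=6: active resources = [1, 4], total = 5
  t=7: active resources = [3, 1, 4], total = 8
  t=8: active resources = [3, 1, 4], total = 8
Peak resource demand = 8

8


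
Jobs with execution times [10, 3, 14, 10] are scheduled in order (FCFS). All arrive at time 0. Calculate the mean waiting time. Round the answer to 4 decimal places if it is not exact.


FCFS order (as given): [10, 3, 14, 10]
Waiting times:
  Job 1: wait = 0
  Job 2: wait = 10
  Job 3: wait = 13
  Job 4: wait = 27
Sum of waiting times = 50
Average waiting time = 50/4 = 12.5

12.5


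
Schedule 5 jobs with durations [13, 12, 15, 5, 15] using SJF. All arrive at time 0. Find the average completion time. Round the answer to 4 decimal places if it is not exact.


SJF order (ascending): [5, 12, 13, 15, 15]
Completion times:
  Job 1: burst=5, C=5
  Job 2: burst=12, C=17
  Job 3: burst=13, C=30
  Job 4: burst=15, C=45
  Job 5: burst=15, C=60
Average completion = 157/5 = 31.4

31.4


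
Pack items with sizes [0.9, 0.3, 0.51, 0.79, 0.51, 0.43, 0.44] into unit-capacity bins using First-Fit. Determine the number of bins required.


Place items sequentially using First-Fit:
  Item 0.9 -> new Bin 1
  Item 0.3 -> new Bin 2
  Item 0.51 -> Bin 2 (now 0.81)
  Item 0.79 -> new Bin 3
  Item 0.51 -> new Bin 4
  Item 0.43 -> Bin 4 (now 0.94)
  Item 0.44 -> new Bin 5
Total bins used = 5

5


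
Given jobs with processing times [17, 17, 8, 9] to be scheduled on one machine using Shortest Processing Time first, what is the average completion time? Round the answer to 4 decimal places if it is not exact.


Sort jobs by processing time (SPT order): [8, 9, 17, 17]
Compute completion times sequentially:
  Job 1: processing = 8, completes at 8
  Job 2: processing = 9, completes at 17
  Job 3: processing = 17, completes at 34
  Job 4: processing = 17, completes at 51
Sum of completion times = 110
Average completion time = 110/4 = 27.5

27.5


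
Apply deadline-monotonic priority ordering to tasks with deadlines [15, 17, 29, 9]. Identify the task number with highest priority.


Sort tasks by relative deadline (ascending):
  Task 4: deadline = 9
  Task 1: deadline = 15
  Task 2: deadline = 17
  Task 3: deadline = 29
Priority order (highest first): [4, 1, 2, 3]
Highest priority task = 4

4


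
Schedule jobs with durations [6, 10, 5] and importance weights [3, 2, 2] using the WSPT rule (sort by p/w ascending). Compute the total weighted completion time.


Compute p/w ratios and sort ascending (WSPT): [(6, 3), (5, 2), (10, 2)]
Compute weighted completion times:
  Job (p=6,w=3): C=6, w*C=3*6=18
  Job (p=5,w=2): C=11, w*C=2*11=22
  Job (p=10,w=2): C=21, w*C=2*21=42
Total weighted completion time = 82

82


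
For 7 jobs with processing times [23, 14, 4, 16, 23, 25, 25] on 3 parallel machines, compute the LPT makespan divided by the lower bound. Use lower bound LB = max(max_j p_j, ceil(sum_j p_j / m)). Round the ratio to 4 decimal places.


LPT order: [25, 25, 23, 23, 16, 14, 4]
Machine loads after assignment: [41, 43, 46]
LPT makespan = 46
Lower bound = max(max_job, ceil(total/3)) = max(25, 44) = 44
Ratio = 46 / 44 = 1.0455

1.0455


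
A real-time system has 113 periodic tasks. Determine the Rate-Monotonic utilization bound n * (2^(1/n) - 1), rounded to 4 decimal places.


Compute 2^(1/113) = 1.0061528976
Subtract 1: 1.0061528976 - 1 = 0.0061528976
Multiply by n: 113 * 0.0061528976 = 0.6952774288
Round to 4 dp: 0.6953

0.6953


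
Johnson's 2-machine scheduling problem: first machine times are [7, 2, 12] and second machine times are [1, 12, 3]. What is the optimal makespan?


Apply Johnson's rule:
  Group 1 (a <= b): [(2, 2, 12)]
  Group 2 (a > b): [(3, 12, 3), (1, 7, 1)]
Optimal job order: [2, 3, 1]
Schedule:
  Job 2: M1 done at 2, M2 done at 14
  Job 3: M1 done at 14, M2 done at 17
  Job 1: M1 done at 21, M2 done at 22
Makespan = 22

22


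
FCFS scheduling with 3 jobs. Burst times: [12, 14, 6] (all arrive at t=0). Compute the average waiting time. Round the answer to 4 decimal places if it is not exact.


FCFS order (as given): [12, 14, 6]
Waiting times:
  Job 1: wait = 0
  Job 2: wait = 12
  Job 3: wait = 26
Sum of waiting times = 38
Average waiting time = 38/3 = 12.6667

12.6667


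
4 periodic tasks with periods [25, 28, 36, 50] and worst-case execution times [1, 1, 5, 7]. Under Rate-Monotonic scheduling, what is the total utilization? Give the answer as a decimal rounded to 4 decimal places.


Compute individual utilizations (exact fractions):
  Task 1: C/T = 1/25 (approx. 0.04)
  Task 2: C/T = 1/28 (approx. 0.0357)
  Task 3: C/T = 5/36 (approx. 0.1389)
  Task 4: C/T = 7/50 (approx. 0.14)
Total utilization U = 1/25 + 1/28 + 5/36 + 7/50 = 1117/3150
Rounded to 4 decimal places: U = 0.3546
RM (Liu & Layland) bound for 4 tasks = 0.756828; compare with U = 1117/3150 (approx. 0.354603)
U <= bound, so schedulable by RM sufficient condition.

0.3546


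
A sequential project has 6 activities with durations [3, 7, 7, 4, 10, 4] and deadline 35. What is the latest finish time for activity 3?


LF(activity 3) = deadline - sum of successor durations
Successors: activities 4 through 6 with durations [4, 10, 4]
Sum of successor durations = 18
LF = 35 - 18 = 17

17


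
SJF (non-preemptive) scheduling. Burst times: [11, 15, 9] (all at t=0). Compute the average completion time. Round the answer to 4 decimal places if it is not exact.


SJF order (ascending): [9, 11, 15]
Completion times:
  Job 1: burst=9, C=9
  Job 2: burst=11, C=20
  Job 3: burst=15, C=35
Average completion = 64/3 = 21.3333

21.3333


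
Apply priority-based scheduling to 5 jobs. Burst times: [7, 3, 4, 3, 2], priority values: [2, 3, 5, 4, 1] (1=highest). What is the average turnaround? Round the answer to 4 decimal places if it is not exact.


Sort by priority (ascending = highest first):
Order: [(1, 2), (2, 7), (3, 3), (4, 3), (5, 4)]
Completion times:
  Priority 1, burst=2, C=2
  Priority 2, burst=7, C=9
  Priority 3, burst=3, C=12
  Priority 4, burst=3, C=15
  Priority 5, burst=4, C=19
Average turnaround = 57/5 = 11.4

11.4
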